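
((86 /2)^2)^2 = 3418801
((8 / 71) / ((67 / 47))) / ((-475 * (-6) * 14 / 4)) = 376 / 47451075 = 0.00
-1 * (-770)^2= -592900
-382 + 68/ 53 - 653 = -54787/ 53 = -1033.72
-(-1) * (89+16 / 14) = 631 / 7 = 90.14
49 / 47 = 1.04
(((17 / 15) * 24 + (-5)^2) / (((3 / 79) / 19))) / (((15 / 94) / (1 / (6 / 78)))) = 53192438 / 25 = 2127697.52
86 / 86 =1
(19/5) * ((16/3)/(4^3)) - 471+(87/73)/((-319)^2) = -7234129657/15369420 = -470.68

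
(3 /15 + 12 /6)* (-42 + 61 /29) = -12727 /145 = -87.77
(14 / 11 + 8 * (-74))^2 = 42224004 / 121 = 348958.71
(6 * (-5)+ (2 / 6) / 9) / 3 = -809 / 81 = -9.99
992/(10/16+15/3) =7936/45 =176.36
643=643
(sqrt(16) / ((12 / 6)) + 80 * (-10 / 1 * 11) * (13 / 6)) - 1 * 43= -19107.67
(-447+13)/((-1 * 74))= 217/37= 5.86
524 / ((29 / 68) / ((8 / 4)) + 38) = 71264 / 5197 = 13.71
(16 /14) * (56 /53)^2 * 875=3136000 /2809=1116.41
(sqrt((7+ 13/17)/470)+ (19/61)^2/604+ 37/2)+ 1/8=sqrt(263670)/3995+ 83719501/4494968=18.75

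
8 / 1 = 8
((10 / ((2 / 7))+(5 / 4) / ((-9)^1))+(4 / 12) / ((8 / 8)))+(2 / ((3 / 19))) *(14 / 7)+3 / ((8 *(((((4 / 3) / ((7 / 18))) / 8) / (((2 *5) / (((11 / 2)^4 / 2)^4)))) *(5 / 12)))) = 100124461373516462275 / 1654190275088597796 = 60.53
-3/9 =-1/3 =-0.33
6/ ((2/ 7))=21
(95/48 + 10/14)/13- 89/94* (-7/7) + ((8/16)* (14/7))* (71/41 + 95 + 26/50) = 20707354943/210428400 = 98.41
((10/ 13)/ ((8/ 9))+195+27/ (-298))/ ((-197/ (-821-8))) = 1257479427/ 1526356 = 823.84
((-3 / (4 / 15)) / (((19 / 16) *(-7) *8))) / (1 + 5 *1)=15 / 532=0.03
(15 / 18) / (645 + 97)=5 / 4452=0.00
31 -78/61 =29.72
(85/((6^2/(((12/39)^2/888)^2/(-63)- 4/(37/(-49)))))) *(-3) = -2495589777050/66509115309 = -37.52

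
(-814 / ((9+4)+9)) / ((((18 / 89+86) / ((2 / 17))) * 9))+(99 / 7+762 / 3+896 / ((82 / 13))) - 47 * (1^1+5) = 3084569591 / 24063228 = 128.19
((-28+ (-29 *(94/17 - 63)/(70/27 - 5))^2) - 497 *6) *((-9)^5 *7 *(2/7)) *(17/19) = -68678232012651438/1364675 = -50325705397.00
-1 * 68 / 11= -68 / 11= -6.18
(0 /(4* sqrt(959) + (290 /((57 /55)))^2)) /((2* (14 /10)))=0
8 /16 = 1 /2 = 0.50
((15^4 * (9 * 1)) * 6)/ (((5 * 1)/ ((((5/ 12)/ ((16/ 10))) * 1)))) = 2278125/ 16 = 142382.81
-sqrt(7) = -2.65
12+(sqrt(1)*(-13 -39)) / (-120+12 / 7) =2575 / 207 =12.44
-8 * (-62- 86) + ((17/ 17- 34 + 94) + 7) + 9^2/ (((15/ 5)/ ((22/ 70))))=44117/ 35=1260.49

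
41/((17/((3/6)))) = 41/34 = 1.21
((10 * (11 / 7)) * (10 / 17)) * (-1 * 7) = -1100 / 17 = -64.71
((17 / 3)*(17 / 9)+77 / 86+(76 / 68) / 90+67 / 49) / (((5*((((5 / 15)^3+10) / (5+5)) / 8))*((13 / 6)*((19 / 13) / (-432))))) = -2602779277824 / 922160155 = -2822.48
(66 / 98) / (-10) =-33 / 490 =-0.07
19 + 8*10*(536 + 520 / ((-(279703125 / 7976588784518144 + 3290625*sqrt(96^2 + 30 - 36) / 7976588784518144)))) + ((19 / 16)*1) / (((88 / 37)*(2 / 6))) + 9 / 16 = 24438736773521179832477 / 5659632000 - 1021003364418322432*sqrt(9210) / 20098125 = -557222357630.37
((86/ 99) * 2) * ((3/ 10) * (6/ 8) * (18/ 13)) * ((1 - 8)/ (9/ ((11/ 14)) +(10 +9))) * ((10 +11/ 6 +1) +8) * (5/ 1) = -22575/ 1742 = -12.96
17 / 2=8.50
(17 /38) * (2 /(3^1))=17 /57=0.30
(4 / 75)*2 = 8 / 75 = 0.11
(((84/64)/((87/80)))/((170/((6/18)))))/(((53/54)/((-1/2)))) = -63/52258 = -0.00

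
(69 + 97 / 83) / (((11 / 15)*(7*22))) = 6240 / 10043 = 0.62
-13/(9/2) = -26/9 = -2.89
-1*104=-104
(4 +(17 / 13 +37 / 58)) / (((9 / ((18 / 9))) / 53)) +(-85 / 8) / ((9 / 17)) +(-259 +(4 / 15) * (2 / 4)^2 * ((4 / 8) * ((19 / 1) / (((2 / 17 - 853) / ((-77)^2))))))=-140006631421 / 655934760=-213.45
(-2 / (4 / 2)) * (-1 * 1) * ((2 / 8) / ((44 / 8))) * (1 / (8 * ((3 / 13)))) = 13 / 528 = 0.02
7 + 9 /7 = 58 /7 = 8.29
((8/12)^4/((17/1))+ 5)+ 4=12409/1377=9.01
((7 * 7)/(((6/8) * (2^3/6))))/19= 49/19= 2.58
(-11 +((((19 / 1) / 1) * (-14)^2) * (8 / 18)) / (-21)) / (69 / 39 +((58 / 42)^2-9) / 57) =-29349775 / 537487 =-54.61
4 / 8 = 1 / 2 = 0.50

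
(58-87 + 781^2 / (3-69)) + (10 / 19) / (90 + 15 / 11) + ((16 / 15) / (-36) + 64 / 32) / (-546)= -124272618029 / 13404690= -9270.83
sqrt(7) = 2.65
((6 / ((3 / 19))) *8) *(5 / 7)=1520 / 7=217.14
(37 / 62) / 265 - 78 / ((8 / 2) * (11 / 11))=-160174 / 8215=-19.50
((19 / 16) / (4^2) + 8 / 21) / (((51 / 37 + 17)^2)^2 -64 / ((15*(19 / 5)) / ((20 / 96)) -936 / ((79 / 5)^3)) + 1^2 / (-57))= 0.00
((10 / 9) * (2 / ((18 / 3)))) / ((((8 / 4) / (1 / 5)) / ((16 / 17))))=16 / 459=0.03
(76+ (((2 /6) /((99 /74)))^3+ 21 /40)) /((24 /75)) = 401042552065 /1676676672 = 239.19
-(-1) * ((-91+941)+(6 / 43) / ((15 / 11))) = 182772 / 215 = 850.10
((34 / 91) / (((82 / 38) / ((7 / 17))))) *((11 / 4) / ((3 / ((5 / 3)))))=1045 / 9594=0.11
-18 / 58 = -9 / 29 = -0.31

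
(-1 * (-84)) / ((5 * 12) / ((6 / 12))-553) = -84 / 433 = -0.19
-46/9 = -5.11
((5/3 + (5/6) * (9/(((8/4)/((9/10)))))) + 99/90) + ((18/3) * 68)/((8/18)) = 110897/120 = 924.14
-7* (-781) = 5467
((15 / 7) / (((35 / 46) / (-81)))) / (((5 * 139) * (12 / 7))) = -1863 / 9730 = -0.19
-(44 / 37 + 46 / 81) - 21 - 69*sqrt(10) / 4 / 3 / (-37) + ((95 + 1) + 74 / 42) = 23*sqrt(10) / 148 + 1573526 / 20979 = 75.50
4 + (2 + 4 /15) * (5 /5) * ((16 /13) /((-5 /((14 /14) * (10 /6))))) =1796 /585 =3.07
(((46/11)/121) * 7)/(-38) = -161/25289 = -0.01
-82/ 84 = -41/ 42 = -0.98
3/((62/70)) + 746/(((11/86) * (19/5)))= 9966125/6479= 1538.22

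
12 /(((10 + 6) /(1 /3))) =0.25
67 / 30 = 2.23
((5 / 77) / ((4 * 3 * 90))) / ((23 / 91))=13 / 54648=0.00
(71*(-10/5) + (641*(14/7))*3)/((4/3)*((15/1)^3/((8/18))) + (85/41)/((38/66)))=0.37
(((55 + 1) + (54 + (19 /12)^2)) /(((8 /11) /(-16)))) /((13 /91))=-1247477 /72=-17326.07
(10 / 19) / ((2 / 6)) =1.58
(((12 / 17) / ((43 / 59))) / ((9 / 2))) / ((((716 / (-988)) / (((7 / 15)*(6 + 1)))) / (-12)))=22850464 / 1962735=11.64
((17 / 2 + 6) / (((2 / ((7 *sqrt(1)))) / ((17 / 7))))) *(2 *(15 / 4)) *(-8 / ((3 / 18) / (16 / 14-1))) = -44370 / 7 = -6338.57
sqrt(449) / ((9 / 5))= 5 * sqrt(449) / 9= 11.77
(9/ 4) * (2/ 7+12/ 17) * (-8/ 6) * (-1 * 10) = 29.75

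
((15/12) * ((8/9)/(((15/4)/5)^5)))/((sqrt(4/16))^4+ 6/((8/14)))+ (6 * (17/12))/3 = 2422097/739206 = 3.28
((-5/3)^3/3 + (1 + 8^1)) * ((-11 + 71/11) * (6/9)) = -60400/2673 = -22.60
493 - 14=479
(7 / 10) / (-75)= -7 / 750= -0.01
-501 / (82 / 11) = -5511 / 82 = -67.21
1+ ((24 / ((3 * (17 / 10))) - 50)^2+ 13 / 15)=8901592 / 4335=2053.42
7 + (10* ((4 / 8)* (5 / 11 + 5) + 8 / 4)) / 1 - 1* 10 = 487 / 11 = 44.27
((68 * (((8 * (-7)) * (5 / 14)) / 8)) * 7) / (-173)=1190 / 173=6.88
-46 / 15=-3.07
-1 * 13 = -13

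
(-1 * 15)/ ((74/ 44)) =-330/ 37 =-8.92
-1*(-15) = 15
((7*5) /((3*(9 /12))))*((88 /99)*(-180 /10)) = -2240 /9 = -248.89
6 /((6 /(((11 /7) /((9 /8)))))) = 1.40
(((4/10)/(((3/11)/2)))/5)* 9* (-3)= -396/25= -15.84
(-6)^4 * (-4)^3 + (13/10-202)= -83144.70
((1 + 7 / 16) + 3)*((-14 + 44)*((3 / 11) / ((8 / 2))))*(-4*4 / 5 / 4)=-639 / 88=-7.26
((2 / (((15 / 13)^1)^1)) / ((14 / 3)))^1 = 0.37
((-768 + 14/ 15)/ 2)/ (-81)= 5753/ 1215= 4.73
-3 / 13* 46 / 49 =-138 / 637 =-0.22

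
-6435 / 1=-6435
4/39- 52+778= 28318/39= 726.10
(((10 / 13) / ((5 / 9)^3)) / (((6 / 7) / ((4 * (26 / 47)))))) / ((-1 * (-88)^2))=-1701 / 1137400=-0.00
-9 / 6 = -3 / 2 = -1.50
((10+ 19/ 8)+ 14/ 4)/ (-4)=-127/ 32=-3.97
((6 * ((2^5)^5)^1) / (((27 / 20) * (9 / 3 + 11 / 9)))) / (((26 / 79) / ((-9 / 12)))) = -19881000960 / 247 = -80489882.43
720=720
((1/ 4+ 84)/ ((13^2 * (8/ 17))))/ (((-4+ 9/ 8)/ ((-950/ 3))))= 2721275/ 23322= 116.68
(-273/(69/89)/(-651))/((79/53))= 61321/168981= 0.36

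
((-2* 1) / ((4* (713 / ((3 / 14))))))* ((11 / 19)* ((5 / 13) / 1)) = -165 / 4931108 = -0.00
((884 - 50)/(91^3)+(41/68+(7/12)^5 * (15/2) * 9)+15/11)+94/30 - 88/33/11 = 9.42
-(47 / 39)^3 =-103823 / 59319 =-1.75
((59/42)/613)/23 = 59/592158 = 0.00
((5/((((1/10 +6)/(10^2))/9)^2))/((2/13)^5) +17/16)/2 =75186832563257/119072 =631440074.60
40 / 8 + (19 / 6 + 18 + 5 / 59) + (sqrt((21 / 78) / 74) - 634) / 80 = sqrt(3367) / 76960 + 129751 / 7080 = 18.33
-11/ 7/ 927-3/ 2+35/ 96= -1.14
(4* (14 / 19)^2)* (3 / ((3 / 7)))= 5488 / 361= 15.20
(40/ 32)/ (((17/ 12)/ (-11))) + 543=9066/ 17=533.29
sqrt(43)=6.56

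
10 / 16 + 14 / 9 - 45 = -3083 / 72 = -42.82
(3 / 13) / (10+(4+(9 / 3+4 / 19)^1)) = 19 / 1417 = 0.01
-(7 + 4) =-11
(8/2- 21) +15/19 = -308/19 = -16.21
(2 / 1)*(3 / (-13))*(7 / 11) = -0.29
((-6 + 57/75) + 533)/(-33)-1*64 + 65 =-4123/275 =-14.99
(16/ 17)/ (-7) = -16/ 119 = -0.13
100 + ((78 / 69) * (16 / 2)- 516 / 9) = 3568 / 69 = 51.71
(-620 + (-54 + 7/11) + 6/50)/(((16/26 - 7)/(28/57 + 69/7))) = 3312622378/3035725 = 1091.21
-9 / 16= -0.56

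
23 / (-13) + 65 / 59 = -512 / 767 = -0.67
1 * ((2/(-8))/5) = -1/20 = -0.05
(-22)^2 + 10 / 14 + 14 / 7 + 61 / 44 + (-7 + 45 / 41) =6089199 / 12628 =482.20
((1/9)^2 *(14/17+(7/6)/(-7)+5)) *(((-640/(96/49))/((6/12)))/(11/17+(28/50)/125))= -1767062500/25232877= -70.03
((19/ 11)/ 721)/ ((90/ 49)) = 133/ 101970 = 0.00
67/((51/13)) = 871/51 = 17.08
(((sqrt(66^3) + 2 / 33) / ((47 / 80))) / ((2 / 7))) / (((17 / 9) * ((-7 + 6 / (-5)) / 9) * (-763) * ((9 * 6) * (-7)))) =-19800 * sqrt(66) / 24995117 - 200 / 274946287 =-0.01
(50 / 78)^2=0.41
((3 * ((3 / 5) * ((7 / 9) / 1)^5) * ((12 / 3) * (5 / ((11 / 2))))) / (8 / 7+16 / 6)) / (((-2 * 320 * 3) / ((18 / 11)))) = -117649 / 282268800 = -0.00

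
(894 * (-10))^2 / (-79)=-79923600 / 79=-1011691.14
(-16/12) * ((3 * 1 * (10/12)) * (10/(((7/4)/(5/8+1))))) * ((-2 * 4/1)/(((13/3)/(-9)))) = -3600/7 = -514.29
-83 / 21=-3.95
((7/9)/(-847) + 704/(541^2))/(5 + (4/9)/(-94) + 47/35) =779688875/3323145732236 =0.00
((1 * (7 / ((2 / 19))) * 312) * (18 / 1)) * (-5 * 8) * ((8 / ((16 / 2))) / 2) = -7469280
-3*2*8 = -48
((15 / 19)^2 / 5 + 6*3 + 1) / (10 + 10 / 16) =55232 / 30685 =1.80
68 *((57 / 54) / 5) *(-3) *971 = -627266 / 15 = -41817.73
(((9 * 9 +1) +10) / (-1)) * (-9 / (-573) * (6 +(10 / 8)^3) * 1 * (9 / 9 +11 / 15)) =-152191 / 7640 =-19.92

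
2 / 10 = 1 / 5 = 0.20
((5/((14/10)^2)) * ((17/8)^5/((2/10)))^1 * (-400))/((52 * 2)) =-22185265625/10436608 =-2125.72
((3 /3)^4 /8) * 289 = 289 /8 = 36.12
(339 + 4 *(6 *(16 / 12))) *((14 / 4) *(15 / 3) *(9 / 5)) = 23373 / 2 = 11686.50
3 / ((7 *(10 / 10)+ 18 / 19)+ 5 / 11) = 627 / 1756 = 0.36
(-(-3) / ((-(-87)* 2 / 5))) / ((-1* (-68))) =5 / 3944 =0.00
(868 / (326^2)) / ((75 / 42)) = 3038 / 664225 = 0.00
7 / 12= 0.58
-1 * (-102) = 102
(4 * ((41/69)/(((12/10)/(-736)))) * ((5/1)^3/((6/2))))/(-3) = 1640000/81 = 20246.91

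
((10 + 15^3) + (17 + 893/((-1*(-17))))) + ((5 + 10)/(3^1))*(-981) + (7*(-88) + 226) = -31288/17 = -1840.47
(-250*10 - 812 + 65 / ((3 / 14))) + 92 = -8750 / 3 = -2916.67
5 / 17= 0.29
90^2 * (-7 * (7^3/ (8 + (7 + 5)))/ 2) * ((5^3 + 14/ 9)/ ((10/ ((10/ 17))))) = -7239015/ 2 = -3619507.50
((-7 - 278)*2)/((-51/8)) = 1520/17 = 89.41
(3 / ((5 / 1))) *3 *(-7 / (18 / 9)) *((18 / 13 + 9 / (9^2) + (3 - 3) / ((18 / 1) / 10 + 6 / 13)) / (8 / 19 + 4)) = -2.13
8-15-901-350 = -1258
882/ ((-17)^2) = 882/ 289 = 3.05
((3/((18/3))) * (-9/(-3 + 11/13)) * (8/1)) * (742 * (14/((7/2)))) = 49608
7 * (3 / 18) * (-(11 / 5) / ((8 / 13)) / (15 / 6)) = -1001 / 600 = -1.67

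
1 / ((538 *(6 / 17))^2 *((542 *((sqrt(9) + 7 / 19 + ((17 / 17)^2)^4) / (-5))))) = -27455 / 468753400224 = -0.00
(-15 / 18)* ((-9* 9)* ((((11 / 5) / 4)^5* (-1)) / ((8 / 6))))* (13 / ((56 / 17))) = -2882973951 / 286720000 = -10.06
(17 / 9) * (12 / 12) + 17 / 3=68 / 9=7.56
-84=-84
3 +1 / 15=46 / 15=3.07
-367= -367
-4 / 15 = -0.27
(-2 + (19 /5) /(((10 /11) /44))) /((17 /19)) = 86412 /425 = 203.32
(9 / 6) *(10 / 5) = 3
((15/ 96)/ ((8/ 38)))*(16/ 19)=5/ 8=0.62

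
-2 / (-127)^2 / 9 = -2 / 145161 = -0.00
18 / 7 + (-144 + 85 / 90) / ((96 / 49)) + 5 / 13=-11017093 / 157248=-70.06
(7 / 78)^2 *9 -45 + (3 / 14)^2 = -743329 / 16562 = -44.88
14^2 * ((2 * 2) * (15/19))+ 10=11950/19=628.95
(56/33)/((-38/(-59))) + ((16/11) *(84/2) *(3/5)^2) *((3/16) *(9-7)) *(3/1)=429128/15675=27.38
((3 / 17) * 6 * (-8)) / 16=-9 / 17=-0.53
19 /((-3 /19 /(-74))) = 26714 /3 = 8904.67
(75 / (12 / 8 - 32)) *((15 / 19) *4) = -9000 / 1159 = -7.77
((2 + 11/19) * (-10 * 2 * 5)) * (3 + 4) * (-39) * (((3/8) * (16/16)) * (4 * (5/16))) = 33002.47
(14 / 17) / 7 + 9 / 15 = 0.72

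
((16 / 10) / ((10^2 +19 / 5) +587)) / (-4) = -1 / 1727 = -0.00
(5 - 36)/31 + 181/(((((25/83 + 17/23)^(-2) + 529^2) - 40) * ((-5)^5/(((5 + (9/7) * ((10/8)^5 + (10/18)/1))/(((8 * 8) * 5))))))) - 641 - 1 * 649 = -1291.00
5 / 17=0.29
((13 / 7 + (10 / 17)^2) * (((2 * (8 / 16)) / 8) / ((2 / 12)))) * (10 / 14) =66855 / 56644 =1.18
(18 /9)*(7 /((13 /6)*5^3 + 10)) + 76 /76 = 1769 /1685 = 1.05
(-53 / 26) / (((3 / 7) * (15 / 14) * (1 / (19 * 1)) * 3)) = -49343 / 1755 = -28.12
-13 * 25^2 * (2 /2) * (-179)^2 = -260333125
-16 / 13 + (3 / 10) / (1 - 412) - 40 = -734333 / 17810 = -41.23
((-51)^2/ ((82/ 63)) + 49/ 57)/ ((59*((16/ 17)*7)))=22693079/ 4412256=5.14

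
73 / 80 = 0.91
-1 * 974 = -974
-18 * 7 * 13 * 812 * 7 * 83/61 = -772762536/61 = -12668238.30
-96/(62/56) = -2688/31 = -86.71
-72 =-72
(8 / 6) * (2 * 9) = 24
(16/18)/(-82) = -4/369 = -0.01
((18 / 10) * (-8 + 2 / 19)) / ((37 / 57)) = -810 / 37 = -21.89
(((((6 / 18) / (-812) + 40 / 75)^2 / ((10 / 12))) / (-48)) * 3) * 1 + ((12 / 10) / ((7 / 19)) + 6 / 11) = 82274788909 / 21758352000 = 3.78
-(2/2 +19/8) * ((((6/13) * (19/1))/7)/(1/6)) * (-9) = 228.31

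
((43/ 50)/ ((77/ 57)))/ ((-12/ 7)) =-817/ 2200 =-0.37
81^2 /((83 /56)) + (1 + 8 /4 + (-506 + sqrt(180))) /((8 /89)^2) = -307179205 /5312 + 23763 * sqrt(5) /32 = -56166.92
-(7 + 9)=-16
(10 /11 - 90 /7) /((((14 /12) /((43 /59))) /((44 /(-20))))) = 47472 /2891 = 16.42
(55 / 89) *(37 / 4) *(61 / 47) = 124135 / 16732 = 7.42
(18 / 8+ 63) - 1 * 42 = 93 / 4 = 23.25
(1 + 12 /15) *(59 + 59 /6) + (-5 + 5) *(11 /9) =123.90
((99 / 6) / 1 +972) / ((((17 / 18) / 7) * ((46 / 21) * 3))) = 871857 / 782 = 1114.91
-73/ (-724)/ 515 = 0.00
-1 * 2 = -2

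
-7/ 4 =-1.75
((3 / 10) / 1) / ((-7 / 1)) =-3 / 70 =-0.04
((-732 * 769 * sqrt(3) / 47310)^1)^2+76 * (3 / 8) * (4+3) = 77618019519 / 124346450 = 624.21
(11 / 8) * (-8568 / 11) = -1071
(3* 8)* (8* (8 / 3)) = 512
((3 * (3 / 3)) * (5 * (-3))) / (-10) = 9 / 2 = 4.50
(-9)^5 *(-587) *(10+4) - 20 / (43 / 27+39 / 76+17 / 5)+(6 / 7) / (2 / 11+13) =27823298166270744 / 57336335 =485264678.43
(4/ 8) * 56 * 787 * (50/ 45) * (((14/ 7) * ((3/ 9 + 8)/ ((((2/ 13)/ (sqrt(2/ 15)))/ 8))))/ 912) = 7161700 * sqrt(30)/ 4617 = 8496.05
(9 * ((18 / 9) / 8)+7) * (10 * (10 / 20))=185 / 4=46.25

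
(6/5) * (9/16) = 27/40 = 0.68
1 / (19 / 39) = 39 / 19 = 2.05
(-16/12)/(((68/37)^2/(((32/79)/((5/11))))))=-120472/342465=-0.35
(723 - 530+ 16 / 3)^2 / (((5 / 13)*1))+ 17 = 920618 / 9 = 102290.89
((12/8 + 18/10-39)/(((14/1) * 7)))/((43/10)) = -51/602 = -0.08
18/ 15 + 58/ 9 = 7.64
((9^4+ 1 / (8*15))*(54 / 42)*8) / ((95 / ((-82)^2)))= 15881839212 / 3325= 4776493.00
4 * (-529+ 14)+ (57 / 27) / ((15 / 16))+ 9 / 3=-277391 / 135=-2054.75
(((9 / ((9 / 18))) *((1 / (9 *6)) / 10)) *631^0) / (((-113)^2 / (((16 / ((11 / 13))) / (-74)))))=-52 / 77954745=-0.00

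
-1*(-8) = 8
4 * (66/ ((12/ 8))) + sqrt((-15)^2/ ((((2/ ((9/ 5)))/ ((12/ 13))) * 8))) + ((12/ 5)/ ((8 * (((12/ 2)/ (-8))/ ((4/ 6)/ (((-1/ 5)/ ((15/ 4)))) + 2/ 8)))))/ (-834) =9 * sqrt(195)/ 26 + 1467791/ 8340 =180.83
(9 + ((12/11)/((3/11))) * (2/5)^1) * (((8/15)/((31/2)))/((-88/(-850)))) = 3604/1023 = 3.52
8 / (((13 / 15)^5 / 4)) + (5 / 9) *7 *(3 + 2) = 283676275 / 3341637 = 84.89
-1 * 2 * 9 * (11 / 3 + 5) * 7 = -1092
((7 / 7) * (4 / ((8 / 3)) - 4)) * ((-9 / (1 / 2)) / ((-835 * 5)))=-9 / 835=-0.01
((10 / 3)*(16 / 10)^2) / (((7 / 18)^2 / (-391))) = -22061.98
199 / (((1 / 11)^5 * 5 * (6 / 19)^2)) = 11569742789 / 180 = 64276348.83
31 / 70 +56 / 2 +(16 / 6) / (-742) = 316529 / 11130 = 28.44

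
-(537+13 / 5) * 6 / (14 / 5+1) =-852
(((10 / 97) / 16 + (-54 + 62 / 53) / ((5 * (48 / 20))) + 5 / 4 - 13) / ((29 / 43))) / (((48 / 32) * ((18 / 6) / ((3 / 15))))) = -85663181 / 80508060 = -1.06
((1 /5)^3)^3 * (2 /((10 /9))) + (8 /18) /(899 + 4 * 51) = 39151843 /96943359375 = 0.00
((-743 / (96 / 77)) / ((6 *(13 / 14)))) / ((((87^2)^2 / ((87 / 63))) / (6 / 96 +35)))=-10698457 / 118340891136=-0.00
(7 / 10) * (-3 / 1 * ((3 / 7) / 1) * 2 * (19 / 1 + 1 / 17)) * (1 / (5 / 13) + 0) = -37908 / 425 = -89.20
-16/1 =-16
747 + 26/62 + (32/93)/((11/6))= 254934/341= 747.61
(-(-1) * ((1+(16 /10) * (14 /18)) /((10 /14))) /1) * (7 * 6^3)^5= 620777346476507136 /25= 24831093859060285.44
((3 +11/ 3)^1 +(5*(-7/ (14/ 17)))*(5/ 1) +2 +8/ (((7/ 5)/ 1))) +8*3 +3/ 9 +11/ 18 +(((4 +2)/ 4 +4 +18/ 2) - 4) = -20497/ 126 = -162.67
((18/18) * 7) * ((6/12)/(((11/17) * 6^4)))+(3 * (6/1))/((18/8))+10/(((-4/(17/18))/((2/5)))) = 201287/28512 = 7.06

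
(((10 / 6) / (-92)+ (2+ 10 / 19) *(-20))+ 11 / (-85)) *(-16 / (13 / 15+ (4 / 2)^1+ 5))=45174718 / 438311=103.07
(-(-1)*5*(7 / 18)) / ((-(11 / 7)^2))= -1715 / 2178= -0.79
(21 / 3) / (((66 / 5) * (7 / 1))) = 0.08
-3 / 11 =-0.27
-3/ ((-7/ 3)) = 9/ 7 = 1.29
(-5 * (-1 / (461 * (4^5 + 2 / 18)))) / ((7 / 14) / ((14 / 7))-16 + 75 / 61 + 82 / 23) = -252540 / 261235043797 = -0.00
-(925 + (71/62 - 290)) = -39441/62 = -636.15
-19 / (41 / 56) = -1064 / 41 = -25.95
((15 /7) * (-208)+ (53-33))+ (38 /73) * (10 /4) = -424.41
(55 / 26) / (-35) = -11 / 182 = -0.06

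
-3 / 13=-0.23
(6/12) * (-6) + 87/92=-189/92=-2.05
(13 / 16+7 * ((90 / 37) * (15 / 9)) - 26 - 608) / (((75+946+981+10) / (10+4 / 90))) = -4495479 / 1488880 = -3.02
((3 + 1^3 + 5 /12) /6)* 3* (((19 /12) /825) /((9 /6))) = 1007 /356400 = 0.00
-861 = -861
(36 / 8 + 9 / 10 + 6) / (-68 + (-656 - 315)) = -57 / 5195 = -0.01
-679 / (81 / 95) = -64505 / 81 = -796.36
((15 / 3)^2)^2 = 625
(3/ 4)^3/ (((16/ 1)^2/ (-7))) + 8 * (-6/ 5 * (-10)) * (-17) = -26738877/ 16384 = -1632.01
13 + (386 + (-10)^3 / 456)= 22618 / 57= 396.81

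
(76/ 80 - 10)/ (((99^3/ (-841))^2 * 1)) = -128017861/ 18829602988020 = -0.00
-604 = -604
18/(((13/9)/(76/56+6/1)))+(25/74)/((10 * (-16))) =19755769/215488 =91.68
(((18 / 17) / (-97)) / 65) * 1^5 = -0.00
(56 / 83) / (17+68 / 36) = 252 / 7055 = 0.04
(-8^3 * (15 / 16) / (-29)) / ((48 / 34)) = 340 / 29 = 11.72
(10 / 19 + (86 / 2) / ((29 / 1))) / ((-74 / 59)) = -1.60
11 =11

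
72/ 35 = 2.06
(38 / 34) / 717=0.00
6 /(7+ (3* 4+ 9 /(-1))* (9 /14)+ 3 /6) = 7 /11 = 0.64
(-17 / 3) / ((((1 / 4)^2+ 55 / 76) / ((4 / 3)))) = -20672 / 2151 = -9.61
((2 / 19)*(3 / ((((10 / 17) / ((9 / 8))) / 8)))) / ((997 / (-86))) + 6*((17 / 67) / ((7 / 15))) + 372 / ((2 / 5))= 41438242194 / 44421335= 932.85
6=6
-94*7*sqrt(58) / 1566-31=-31-329*sqrt(58) / 783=-34.20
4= 4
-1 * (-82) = 82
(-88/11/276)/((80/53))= -53/2760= -0.02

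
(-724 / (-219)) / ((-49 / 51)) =-12308 / 3577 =-3.44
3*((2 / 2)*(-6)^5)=-23328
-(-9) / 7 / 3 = 3 / 7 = 0.43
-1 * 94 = -94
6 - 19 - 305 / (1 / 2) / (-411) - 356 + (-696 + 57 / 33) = -4800346 / 4521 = -1061.79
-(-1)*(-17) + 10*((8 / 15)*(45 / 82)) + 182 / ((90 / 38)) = 115813 / 1845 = 62.77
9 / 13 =0.69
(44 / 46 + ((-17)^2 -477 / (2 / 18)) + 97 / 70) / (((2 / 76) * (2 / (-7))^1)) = 122410711 / 230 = 532220.48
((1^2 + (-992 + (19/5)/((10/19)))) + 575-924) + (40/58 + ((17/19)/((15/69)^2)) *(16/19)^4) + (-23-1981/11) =-1525.66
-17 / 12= -1.42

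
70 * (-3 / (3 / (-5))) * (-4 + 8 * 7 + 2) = 18900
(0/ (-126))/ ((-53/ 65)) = 0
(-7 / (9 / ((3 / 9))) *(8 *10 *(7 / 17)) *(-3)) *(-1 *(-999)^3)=434250195120 / 17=25544129124.71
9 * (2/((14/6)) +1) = 117/7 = 16.71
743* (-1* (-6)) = 4458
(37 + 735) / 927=772 / 927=0.83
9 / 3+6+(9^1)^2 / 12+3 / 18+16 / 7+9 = 2285 / 84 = 27.20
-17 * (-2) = 34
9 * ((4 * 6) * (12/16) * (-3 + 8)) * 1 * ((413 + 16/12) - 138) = 223830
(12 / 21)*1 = 4 / 7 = 0.57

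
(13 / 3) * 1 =13 / 3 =4.33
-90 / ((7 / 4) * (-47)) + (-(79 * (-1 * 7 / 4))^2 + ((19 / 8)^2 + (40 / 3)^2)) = -18928.55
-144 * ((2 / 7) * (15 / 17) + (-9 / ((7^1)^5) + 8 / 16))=-30922056 / 285719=-108.23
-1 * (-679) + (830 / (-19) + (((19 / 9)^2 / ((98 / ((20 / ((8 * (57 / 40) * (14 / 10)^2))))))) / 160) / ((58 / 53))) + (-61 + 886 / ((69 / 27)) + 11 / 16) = 218080605944561 / 236607140448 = 921.70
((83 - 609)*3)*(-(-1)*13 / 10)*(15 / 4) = -30771 / 4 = -7692.75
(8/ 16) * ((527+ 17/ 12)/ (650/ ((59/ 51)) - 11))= 374119/ 780024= 0.48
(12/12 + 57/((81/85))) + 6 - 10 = 1534/27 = 56.81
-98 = -98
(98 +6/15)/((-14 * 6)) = -41/35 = -1.17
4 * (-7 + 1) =-24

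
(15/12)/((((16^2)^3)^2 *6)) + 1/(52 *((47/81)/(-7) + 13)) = 0.00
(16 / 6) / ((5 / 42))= 112 / 5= 22.40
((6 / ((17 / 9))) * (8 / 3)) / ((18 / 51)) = 24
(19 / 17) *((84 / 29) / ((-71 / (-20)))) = 31920 / 35003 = 0.91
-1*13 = -13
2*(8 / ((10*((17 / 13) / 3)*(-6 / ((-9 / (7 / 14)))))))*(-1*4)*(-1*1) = 3744 / 85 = 44.05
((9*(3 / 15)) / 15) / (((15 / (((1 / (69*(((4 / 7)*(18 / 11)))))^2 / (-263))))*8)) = -5929 / 6491109312000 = -0.00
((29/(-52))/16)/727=-29/604864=-0.00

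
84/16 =21/4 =5.25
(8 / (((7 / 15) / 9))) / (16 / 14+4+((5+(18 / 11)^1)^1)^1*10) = 5940 / 2753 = 2.16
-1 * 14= -14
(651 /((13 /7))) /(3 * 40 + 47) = 4557 /2171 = 2.10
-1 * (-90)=90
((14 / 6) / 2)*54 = 63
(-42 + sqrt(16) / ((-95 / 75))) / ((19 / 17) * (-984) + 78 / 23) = 55913 / 1357493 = 0.04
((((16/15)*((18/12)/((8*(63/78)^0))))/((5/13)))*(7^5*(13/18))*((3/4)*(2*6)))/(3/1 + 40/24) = 12173.07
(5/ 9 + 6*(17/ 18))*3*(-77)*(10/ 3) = -43120/ 9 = -4791.11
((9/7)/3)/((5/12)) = 36/35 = 1.03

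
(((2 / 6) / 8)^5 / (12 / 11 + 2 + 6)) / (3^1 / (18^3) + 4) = 1 / 289587200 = 0.00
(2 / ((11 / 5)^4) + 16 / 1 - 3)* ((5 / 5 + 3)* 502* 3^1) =1154095992 / 14641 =78826.31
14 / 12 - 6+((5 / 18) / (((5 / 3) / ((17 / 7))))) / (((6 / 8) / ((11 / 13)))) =-7169 / 1638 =-4.38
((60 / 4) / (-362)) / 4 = -15 / 1448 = -0.01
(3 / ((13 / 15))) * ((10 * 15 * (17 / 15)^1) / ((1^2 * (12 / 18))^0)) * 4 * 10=306000 / 13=23538.46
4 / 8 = 1 / 2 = 0.50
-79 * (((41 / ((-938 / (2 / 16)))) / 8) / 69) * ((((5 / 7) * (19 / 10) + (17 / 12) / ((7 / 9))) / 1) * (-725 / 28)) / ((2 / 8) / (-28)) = 208996475 / 28995456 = 7.21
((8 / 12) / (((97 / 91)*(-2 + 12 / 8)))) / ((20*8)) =-91 / 11640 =-0.01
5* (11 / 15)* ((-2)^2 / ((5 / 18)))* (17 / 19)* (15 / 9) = 1496 / 19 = 78.74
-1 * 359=-359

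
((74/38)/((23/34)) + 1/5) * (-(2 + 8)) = -30.79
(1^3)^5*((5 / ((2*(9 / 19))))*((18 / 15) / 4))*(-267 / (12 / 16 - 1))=1691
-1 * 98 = -98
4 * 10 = 40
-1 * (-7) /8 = 7 /8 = 0.88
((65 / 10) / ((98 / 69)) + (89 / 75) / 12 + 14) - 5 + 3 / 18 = 152609 / 11025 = 13.84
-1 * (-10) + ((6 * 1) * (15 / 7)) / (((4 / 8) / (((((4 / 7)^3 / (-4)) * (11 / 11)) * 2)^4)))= 969078847750 / 96889010407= 10.00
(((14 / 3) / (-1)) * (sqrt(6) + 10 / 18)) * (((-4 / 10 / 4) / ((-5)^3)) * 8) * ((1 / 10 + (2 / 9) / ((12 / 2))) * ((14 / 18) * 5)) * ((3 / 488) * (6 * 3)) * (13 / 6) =-0.01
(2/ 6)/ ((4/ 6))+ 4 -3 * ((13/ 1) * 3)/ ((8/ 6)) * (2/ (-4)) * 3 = 1089/ 8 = 136.12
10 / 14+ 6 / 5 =67 / 35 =1.91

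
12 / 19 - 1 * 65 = -1223 / 19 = -64.37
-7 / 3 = -2.33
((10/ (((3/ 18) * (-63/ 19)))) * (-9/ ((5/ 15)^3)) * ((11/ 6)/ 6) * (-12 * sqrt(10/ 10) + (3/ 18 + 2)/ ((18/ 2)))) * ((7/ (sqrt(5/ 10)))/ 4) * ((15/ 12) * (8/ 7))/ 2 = -3317875 * sqrt(2)/ 168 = -27929.67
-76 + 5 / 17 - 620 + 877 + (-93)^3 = -13670987 / 17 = -804175.71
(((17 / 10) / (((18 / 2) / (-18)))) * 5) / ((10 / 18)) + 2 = -143 / 5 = -28.60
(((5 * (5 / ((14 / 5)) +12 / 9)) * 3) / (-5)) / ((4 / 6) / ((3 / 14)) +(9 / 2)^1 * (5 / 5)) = -1179 / 959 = -1.23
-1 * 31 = -31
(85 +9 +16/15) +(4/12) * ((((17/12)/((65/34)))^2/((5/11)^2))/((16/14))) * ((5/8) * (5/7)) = 2786356921/29203200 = 95.41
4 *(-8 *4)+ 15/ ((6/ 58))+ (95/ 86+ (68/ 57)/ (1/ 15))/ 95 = 533991/ 31046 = 17.20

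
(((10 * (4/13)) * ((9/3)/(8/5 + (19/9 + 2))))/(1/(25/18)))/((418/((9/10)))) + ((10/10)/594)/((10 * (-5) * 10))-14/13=-20212452479/18853263000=-1.07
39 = 39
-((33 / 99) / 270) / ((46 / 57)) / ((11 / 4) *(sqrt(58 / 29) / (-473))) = 817 *sqrt(2) / 6210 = 0.19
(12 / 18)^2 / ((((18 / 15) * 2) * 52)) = 5 / 1404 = 0.00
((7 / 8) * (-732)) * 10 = -6405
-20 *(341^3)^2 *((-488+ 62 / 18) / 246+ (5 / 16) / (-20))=1105767455495118555095 / 17712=62430411895614191.23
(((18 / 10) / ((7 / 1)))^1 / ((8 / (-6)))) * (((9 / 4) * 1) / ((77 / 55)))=-243 / 784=-0.31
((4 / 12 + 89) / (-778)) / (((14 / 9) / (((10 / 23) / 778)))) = -1005 / 24362681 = -0.00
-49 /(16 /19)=-931 /16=-58.19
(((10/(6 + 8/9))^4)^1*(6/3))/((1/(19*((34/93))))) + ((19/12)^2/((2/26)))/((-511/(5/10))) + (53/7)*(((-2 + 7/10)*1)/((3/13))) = 400288202075257/21066474471840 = 19.00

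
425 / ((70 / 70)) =425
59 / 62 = 0.95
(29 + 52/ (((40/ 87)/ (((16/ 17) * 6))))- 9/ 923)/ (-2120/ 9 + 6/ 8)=-2.84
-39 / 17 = -2.29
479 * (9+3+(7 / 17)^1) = 101069 / 17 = 5945.24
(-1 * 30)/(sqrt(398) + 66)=-990/1979 + 15 * sqrt(398)/1979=-0.35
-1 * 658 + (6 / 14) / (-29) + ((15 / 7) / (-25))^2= -23375714 / 35525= -658.01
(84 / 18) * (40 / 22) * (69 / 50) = 644 / 55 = 11.71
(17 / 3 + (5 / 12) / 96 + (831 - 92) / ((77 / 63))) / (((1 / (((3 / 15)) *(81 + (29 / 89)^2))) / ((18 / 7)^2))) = 4471674818607 / 68310704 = 65460.82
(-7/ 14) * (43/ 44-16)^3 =288804781/ 170368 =1695.18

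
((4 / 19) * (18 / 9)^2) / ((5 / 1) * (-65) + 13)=-2 / 741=-0.00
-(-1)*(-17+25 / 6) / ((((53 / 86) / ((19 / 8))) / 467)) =-29378503 / 1272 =-23096.31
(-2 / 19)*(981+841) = -3644 / 19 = -191.79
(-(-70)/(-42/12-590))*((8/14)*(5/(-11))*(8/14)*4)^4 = -209715200000/14312244265781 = -0.01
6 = 6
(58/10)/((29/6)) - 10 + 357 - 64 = 1421/5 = 284.20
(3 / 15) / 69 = 1 / 345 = 0.00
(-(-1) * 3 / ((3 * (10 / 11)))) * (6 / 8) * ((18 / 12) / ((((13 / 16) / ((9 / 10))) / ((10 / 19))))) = 891 / 1235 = 0.72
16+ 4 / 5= 84 / 5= 16.80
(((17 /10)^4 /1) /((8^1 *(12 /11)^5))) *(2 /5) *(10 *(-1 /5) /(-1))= 13451140571 /24883200000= 0.54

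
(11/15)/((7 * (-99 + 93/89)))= -979/915390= -0.00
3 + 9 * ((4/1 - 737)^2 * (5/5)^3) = 4835604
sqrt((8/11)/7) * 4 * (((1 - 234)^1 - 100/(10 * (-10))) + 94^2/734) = -645808 * sqrt(154)/28259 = -283.60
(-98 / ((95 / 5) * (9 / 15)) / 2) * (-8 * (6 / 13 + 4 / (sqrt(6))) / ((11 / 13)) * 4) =340.47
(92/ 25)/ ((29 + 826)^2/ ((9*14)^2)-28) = 18032/ 88425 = 0.20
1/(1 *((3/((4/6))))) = 2/9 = 0.22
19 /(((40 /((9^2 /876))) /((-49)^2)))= 1231713 /11680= 105.45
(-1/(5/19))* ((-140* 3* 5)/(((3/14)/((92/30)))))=342608/3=114202.67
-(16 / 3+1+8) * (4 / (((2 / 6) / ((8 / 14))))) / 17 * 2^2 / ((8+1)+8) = -2752 / 2023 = -1.36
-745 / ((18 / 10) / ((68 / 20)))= -12665 / 9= -1407.22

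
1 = 1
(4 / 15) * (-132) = -176 / 5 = -35.20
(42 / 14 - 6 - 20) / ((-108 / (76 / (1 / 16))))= 6992 / 27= 258.96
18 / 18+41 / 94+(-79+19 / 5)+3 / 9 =-103537 / 1410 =-73.43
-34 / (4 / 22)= -187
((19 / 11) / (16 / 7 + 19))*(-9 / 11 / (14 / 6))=-513 / 18029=-0.03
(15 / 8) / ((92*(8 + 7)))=1 / 736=0.00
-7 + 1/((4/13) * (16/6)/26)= 395/16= 24.69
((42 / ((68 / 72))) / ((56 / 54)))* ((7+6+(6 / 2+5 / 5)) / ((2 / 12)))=4374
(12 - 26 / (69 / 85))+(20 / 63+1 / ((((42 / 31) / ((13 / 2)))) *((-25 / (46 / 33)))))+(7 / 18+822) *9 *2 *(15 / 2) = 111002.52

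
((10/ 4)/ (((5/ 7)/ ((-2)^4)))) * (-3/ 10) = -84/ 5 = -16.80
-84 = -84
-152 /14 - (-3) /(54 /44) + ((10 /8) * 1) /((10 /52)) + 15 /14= -53 /63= -0.84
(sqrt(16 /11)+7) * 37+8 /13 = 148 * sqrt(11) /11+3375 /13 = 304.24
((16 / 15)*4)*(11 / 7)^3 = 85184 / 5145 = 16.56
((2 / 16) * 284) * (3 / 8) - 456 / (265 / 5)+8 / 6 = 15371 / 2544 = 6.04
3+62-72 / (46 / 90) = -1745 / 23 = -75.87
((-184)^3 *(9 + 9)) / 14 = -56065536 / 7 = -8009362.29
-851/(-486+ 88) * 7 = 5957/398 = 14.97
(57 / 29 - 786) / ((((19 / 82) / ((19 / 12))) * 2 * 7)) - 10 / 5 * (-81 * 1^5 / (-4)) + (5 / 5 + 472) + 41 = 73743 / 812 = 90.82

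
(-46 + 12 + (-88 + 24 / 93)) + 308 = 5774 / 31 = 186.26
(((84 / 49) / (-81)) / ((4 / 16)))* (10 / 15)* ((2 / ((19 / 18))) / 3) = -128 / 3591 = -0.04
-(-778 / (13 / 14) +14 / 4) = 21693 / 26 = 834.35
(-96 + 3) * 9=-837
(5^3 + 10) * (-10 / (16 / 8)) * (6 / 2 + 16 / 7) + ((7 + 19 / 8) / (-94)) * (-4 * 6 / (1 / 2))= -1172250 / 329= -3563.07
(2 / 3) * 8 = 5.33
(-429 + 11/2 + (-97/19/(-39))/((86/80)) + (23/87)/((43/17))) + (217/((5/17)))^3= 30925655262967717/77002250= 401620150.88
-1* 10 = -10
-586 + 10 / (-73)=-42788 / 73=-586.14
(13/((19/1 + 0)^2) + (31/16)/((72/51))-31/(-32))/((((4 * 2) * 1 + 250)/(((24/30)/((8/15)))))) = 329531/23843328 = 0.01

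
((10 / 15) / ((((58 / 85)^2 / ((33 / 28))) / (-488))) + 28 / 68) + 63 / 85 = -411500949 / 500395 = -822.35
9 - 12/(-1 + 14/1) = 105/13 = 8.08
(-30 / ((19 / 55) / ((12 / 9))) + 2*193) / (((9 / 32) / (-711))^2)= 32810285056 / 19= 1726857108.21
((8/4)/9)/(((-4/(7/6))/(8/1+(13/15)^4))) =-3034927/5467500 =-0.56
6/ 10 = 3/ 5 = 0.60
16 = 16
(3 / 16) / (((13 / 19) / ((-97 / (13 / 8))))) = -5529 / 338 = -16.36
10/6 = 5/3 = 1.67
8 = 8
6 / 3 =2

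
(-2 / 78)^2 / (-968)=-1 / 1472328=-0.00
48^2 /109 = 2304 /109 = 21.14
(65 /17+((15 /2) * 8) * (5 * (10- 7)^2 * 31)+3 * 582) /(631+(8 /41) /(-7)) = 416909689 /3078513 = 135.43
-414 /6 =-69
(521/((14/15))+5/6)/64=2935/336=8.74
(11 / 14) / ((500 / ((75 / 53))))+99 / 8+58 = 522199 / 7420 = 70.38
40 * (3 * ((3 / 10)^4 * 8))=972 / 125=7.78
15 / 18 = 5 / 6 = 0.83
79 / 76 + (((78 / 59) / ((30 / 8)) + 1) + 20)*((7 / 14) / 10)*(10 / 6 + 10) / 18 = 2096237 / 1210680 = 1.73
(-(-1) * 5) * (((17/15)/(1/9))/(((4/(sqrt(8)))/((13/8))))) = 58.60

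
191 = 191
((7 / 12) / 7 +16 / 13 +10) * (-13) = -1765 / 12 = -147.08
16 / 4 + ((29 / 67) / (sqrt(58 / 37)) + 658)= 662.35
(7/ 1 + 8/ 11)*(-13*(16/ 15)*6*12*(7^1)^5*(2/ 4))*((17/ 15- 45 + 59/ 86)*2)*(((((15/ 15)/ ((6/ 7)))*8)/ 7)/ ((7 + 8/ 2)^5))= 52966469360896/ 1142656845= 46353.78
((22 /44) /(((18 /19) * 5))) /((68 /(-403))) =-7657 /12240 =-0.63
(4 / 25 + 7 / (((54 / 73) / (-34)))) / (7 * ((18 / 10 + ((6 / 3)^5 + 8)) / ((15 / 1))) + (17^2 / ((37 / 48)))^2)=-297164723 / 129909884823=-0.00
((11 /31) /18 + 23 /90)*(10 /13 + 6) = 1.86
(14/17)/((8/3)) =21/68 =0.31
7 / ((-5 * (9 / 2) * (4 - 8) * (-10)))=-7 / 900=-0.01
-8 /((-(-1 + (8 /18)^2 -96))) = -648 /7841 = -0.08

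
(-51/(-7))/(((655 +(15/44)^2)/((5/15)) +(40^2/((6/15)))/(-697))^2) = 92863797252864/48945581998781160175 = 0.00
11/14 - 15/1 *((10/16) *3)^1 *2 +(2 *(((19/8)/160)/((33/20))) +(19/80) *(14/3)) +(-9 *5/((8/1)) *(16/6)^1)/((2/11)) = -5057531/36960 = -136.84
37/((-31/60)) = -2220/31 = -71.61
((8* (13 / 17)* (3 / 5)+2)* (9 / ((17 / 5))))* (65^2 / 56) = 9164025 / 8092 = 1132.48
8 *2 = 16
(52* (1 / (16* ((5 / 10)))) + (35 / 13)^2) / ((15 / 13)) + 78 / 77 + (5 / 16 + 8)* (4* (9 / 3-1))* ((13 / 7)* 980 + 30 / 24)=4849887177 / 40040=121126.05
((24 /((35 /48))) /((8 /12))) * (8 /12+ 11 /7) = 27072 /245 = 110.50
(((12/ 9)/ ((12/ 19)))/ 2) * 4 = 38/ 9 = 4.22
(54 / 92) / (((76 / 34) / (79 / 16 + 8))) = 4131 / 1216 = 3.40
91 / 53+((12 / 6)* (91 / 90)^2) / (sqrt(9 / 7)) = 91 / 53+8281* sqrt(7) / 12150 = 3.52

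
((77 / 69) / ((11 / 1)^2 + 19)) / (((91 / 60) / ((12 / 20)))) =33 / 10465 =0.00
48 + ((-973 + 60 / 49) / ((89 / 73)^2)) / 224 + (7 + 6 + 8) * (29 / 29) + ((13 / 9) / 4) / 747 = 66.08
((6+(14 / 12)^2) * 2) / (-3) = -4.91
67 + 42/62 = 2098/31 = 67.68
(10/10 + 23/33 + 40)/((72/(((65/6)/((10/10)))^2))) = 181675/2673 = 67.97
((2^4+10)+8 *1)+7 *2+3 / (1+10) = 531 / 11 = 48.27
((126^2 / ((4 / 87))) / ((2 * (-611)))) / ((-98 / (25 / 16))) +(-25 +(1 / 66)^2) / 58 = 5031484363 / 1234943424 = 4.07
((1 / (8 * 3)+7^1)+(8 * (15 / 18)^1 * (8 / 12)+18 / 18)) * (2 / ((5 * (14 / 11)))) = 9889 / 2520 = 3.92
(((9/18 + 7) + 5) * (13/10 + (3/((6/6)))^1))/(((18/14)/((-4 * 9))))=-1505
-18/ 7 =-2.57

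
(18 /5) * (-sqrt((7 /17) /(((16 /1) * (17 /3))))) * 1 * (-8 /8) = 9 * sqrt(21) /170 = 0.24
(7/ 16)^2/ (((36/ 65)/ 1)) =3185/ 9216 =0.35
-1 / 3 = -0.33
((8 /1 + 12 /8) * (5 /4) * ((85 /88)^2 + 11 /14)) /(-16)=-8850865 /6938624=-1.28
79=79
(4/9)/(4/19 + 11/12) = 0.39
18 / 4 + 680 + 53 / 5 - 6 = 6891 / 10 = 689.10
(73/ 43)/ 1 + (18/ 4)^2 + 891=912.95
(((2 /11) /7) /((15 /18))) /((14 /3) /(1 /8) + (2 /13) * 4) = 117 /142450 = 0.00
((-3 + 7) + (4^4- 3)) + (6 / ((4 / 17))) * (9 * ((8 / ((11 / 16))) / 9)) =6091 / 11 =553.73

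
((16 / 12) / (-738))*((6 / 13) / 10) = -2 / 23985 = -0.00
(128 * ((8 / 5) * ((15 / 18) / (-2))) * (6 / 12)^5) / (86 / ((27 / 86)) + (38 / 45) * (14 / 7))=-45 / 4651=-0.01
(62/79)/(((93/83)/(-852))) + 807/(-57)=-916987/1501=-610.92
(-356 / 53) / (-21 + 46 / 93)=33108 / 101071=0.33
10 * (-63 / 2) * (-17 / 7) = 765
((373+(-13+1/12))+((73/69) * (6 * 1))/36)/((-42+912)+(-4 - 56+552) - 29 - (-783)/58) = 298295/1114902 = 0.27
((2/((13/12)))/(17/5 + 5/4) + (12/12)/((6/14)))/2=3301/2418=1.37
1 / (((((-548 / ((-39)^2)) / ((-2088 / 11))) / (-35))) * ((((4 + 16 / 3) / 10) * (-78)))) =763425 / 3014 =253.29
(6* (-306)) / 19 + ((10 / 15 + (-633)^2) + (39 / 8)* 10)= 91346327 / 228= 400641.79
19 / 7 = 2.71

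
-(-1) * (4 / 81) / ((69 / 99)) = 0.07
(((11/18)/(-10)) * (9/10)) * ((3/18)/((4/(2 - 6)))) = 11/1200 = 0.01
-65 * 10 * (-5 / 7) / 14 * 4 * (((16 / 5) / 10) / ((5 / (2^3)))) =3328 / 49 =67.92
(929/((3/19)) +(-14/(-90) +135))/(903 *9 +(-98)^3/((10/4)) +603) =-8737/533826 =-0.02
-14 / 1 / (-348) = 7 / 174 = 0.04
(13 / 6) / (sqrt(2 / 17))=13 *sqrt(34) / 12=6.32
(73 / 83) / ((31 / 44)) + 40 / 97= 414484 / 249581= 1.66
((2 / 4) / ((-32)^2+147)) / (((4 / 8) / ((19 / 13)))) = 19 / 15223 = 0.00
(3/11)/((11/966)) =2898/121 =23.95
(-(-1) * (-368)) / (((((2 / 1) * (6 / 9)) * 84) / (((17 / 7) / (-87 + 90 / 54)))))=1173 / 12544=0.09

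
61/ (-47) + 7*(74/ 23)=22943/ 1081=21.22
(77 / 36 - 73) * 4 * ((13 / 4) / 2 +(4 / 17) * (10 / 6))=-2099473 / 3672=-571.75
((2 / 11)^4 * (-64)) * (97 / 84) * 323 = -8020736 / 307461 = -26.09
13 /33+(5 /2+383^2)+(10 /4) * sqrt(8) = 5 * sqrt(2)+9681665 /66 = 146698.97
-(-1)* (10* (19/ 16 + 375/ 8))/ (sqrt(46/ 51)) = 3845* sqrt(2346)/ 368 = 506.07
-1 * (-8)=8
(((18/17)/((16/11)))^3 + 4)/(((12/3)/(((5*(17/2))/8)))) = 55160615/9469952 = 5.82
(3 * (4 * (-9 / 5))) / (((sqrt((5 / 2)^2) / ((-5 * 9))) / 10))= 3888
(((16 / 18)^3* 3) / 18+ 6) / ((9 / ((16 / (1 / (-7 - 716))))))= -51585568 / 6561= -7862.46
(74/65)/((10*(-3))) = -37/975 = -0.04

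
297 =297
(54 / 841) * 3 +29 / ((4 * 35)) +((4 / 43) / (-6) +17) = 264040241 / 15188460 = 17.38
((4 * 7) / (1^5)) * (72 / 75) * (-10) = -1344 / 5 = -268.80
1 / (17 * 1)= 1 / 17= 0.06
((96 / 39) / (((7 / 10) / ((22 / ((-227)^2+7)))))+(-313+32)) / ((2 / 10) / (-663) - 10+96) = -21002756505 / 6427901683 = -3.27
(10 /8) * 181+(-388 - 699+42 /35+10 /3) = -856.22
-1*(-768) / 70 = 384 / 35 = 10.97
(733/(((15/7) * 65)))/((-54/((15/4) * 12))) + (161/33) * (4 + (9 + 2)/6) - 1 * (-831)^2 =-493733902/715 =-690536.93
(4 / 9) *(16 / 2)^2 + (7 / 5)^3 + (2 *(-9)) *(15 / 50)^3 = 138161 / 4500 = 30.70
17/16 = 1.06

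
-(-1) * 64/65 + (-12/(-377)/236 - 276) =-30585821/111215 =-275.02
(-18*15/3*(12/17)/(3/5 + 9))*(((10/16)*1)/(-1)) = 4.14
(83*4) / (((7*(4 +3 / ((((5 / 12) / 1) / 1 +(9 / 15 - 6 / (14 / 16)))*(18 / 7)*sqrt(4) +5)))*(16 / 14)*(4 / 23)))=5854903 / 95204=61.50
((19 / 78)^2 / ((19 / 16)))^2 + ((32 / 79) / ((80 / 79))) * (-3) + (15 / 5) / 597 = -2744934229 / 2301873795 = -1.19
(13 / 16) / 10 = 13 / 160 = 0.08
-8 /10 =-4 /5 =-0.80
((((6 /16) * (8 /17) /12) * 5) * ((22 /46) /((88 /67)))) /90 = 67 /225216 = 0.00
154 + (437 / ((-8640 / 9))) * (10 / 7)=153.35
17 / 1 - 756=-739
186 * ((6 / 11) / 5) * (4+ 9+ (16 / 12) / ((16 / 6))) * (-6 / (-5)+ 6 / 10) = 135594 / 275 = 493.07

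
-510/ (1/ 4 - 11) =2040/ 43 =47.44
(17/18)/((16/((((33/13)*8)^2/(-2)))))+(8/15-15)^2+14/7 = 7571266/38025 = 199.11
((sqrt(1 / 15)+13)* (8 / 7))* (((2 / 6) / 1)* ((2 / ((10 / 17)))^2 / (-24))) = -3757 / 1575 - 289* sqrt(15) / 23625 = -2.43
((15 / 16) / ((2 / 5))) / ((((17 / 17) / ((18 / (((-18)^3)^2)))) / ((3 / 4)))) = 25 / 26873856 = 0.00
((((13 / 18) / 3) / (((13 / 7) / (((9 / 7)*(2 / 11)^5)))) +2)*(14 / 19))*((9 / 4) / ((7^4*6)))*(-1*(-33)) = 207069 / 27261542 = 0.01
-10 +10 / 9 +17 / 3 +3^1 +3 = 25 / 9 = 2.78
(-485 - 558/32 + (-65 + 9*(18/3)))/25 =-1643/80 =-20.54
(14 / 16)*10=35 / 4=8.75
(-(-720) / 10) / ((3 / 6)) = 144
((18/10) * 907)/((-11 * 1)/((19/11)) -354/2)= -155097/17420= -8.90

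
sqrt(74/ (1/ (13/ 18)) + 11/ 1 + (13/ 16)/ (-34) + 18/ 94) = sqrt(23759071990)/ 19176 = 8.04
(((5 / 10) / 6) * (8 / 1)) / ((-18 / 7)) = -7 / 27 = -0.26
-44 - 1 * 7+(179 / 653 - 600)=-424924 / 653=-650.73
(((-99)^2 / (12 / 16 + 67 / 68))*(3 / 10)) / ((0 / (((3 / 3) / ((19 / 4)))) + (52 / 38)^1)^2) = 180446211 / 199420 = 904.86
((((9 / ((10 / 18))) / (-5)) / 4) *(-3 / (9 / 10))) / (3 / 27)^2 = 2187 / 10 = 218.70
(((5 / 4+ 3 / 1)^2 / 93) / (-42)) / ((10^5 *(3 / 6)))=-289 / 3124800000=-0.00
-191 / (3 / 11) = -2101 / 3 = -700.33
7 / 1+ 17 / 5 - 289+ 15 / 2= -2711 / 10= -271.10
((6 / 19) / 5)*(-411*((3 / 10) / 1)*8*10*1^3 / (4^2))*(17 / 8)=-62883 / 760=-82.74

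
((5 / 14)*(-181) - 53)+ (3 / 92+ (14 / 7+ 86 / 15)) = -1061411 / 9660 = -109.88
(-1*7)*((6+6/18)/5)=-133/15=-8.87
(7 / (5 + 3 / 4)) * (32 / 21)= 1.86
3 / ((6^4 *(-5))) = -1 / 2160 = -0.00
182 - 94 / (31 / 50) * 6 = -22558 / 31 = -727.68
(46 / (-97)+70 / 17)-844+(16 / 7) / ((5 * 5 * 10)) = -1212516308 / 1442875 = -840.35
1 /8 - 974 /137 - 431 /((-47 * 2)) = -123597 /51512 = -2.40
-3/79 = -0.04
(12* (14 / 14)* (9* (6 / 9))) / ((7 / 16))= 1152 / 7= 164.57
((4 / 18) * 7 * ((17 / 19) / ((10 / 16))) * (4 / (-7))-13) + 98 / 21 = -8213 / 855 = -9.61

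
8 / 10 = 4 / 5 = 0.80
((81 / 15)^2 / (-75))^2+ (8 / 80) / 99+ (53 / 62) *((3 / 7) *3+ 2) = 24847534042 / 8391796875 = 2.96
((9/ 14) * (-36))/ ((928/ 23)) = -1863/ 3248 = -0.57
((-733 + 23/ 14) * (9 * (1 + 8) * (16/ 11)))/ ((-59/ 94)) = 623677968/ 4543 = 137283.29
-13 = -13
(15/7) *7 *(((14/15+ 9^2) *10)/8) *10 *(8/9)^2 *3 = 983200/27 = 36414.81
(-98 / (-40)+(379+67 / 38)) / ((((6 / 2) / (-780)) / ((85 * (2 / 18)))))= -160911205 / 171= -941001.20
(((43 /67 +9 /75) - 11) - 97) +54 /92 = -8217479 /77050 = -106.65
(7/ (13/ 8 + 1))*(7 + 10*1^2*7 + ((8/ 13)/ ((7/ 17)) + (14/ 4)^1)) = 59692/ 273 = 218.65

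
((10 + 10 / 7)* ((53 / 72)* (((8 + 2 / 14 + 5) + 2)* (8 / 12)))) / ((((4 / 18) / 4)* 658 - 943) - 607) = -2120 / 37779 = -0.06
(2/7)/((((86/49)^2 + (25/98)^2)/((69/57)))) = 63112/573971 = 0.11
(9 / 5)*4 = 36 / 5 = 7.20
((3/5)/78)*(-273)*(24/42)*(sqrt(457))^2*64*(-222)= 38958336/5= 7791667.20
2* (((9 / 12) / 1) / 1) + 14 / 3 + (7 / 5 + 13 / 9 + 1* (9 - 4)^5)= 282061 / 90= 3134.01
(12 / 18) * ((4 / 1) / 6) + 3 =31 / 9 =3.44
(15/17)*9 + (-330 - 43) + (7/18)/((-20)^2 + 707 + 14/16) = -495033526/1356039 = -365.06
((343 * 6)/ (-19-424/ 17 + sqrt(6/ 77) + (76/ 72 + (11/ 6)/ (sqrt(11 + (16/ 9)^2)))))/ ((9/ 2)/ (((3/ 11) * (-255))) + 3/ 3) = 3151727104680/ (53 * (-1159010237 + 350982 * sqrt(462) + 388773 * sqrt(1147))) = -52.24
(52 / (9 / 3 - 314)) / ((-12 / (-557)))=-7241 / 933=-7.76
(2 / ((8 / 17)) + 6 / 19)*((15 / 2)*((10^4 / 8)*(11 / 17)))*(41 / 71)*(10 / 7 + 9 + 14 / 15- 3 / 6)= 223106035625 / 1284248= 173725.04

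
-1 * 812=-812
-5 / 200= -1 / 40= -0.02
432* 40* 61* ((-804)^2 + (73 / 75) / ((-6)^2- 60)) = 3406870672656 / 5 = 681374134531.20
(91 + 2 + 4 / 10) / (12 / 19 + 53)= 8873 / 5095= 1.74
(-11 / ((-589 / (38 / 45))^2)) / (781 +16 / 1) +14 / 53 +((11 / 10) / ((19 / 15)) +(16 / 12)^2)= 9090994299109 / 3123677596950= 2.91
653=653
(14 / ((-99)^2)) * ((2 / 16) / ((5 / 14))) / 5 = 49 / 490050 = 0.00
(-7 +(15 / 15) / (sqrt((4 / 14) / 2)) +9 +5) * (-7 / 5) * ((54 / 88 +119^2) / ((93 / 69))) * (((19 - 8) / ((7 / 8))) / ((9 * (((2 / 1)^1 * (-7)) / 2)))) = 28663106 * sqrt(7) / 9765 +28663106 / 1395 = 28313.08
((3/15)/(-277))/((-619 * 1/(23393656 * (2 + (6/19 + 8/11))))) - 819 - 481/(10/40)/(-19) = -10338625999/16288985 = -634.70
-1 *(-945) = 945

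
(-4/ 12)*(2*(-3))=2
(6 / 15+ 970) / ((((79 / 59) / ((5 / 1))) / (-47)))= -13454596 / 79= -170311.34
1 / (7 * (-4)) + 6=167 / 28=5.96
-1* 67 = -67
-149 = -149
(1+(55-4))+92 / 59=3160 / 59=53.56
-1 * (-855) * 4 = 3420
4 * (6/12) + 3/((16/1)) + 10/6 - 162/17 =-4631/816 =-5.68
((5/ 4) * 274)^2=469225/ 4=117306.25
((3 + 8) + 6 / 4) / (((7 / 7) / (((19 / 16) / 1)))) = 14.84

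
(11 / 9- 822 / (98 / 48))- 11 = -181864 / 441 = -412.39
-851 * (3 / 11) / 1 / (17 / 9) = -22977 / 187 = -122.87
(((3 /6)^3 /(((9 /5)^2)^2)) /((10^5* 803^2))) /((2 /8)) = 1 /1353789391680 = 0.00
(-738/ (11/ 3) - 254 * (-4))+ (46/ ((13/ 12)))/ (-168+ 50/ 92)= 897166406/ 1101529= 814.47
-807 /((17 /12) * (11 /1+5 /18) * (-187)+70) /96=7263 /2520868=0.00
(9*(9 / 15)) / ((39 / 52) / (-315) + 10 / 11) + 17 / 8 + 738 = 25002653 / 33512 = 746.08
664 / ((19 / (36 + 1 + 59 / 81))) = 2029184 / 1539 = 1318.51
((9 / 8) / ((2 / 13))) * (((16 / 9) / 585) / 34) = 1 / 1530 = 0.00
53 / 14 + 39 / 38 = 640 / 133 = 4.81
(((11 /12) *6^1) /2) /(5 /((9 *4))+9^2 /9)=99 /329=0.30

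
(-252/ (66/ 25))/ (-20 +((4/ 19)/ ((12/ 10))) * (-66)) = 133/ 44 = 3.02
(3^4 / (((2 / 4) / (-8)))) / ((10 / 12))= -7776 / 5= -1555.20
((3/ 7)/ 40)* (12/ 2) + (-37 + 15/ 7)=-4871/ 140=-34.79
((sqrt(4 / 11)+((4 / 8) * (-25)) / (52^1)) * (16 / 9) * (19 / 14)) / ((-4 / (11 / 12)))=5225 / 39312 - 19 * sqrt(11) / 189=-0.20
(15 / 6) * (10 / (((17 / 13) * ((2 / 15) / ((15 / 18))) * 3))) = 8125 / 204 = 39.83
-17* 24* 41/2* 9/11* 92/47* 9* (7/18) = -24238872/517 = -46883.70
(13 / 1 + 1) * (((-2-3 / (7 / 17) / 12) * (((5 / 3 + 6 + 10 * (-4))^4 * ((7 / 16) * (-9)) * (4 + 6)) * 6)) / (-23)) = -226192312955 / 552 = -409768682.89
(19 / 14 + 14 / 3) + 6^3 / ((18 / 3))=42.02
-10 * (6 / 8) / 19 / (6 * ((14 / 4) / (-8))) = 20 / 133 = 0.15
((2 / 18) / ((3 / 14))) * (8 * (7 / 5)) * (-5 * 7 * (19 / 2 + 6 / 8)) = -56252 / 27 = -2083.41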